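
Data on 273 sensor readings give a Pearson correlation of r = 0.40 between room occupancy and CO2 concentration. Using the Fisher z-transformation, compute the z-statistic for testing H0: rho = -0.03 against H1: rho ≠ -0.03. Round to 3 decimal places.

7.454

Fisher z: atanh(0.40) = 0.423649, atanh(-0.03) = -0.030009
z = (z_r − z_0)·√(n−3) = (0.423649 − (-0.030009))·√270 = 0.453658 · 16.431677 = 7.454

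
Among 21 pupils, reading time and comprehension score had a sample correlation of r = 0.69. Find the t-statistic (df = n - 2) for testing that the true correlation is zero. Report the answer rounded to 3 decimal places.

4.155

t = r·√(n−2) / √(1−r²) with r = 0.69, n = 21
  = 0.69·√19 / √(1 − 0.4761)
  = 0.69·4.358899 / 0.723809
  = 3.007640 / 0.723809 = 4.155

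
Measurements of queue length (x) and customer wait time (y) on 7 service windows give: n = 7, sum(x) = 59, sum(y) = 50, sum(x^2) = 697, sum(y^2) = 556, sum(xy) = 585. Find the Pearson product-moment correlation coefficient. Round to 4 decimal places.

S_xy = nΣxy − ΣxΣy = 7·585 − 59·50 = 4095 − 2950 = 1145
S_xx = nΣx² − (Σx)² = 7·697 − 59² = 4879 − 3481 = 1398
S_yy = nΣy² − (Σy)² = 7·556 − 50² = 3892 − 2500 = 1392
r = S_xy / √(S_xx·S_yy) = 1145 / √(1398·1392) = 1145 / √1946016 = 1145 / 1394.9968 = 0.8208

0.8208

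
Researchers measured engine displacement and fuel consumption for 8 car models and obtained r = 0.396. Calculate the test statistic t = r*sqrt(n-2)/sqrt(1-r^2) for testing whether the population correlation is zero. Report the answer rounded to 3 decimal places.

1 − r² = 1 − 0.156816 = 0.843184;  √(1−r²) = 0.918251
√(n−2) = √6 = 2.449490
t = r·√(n−2)/√(1−r²) = 0.396 · 2.449490 / 0.918251 = 1.056

1.056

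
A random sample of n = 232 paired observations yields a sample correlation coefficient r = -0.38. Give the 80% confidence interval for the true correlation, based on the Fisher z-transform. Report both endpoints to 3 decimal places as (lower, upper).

z_r = atanh(-0.38) = -0.400060;  SE = 1/√(n−3) = 1/√229 = 0.066082
z-limits: -0.400060 ± 1.282·0.066082 = -0.400060 ± 0.084717 = [-0.484777, -0.315343]
ρ-limits: (tanh -0.484777, tanh -0.315343) = (-0.450, -0.305)

(-0.450, -0.305)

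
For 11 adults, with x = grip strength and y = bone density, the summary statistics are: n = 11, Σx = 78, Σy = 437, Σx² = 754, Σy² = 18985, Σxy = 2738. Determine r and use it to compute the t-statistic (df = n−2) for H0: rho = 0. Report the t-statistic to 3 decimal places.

S_xy = nΣxy − ΣxΣy = 11·2738 − 78·437 = 30118 − 34086 = -3968
S_xx = nΣx² − (Σx)² = 11·754 − 78² = 8294 − 6084 = 2210
S_yy = nΣy² − (Σy)² = 11·18985 − 437² = 208835 − 190969 = 17866
r = S_xy / √(S_xx·S_yy) = -3968 / √(2210·17866) = -3968 / √39483860 = -3968 / 6283.6184 = -0.6315
t = r·√(n−2)/√(1−r²) = -0.6315·√9 / √(1−0.398792) = -1.894500 / 0.775376 = -2.443

-2.443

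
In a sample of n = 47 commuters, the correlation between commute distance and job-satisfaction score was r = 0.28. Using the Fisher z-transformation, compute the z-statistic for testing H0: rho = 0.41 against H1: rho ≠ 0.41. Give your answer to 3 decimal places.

-0.981

z_r = atanh(0.28) = 0.287682,  z_0 = atanh(0.41) = 0.435611
SE = 1/√(n−3) = 1/√44 = 0.150756
z = (z_r − z_0)/SE = (0.287682 − 0.435611) / 0.150756 = -0.147929 / 0.150756 = -0.981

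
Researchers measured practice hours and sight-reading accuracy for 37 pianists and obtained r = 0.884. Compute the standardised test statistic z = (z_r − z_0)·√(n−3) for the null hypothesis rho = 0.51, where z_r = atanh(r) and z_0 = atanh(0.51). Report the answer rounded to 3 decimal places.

Fisher z: atanh(0.884) = 1.393781, atanh(0.51) = 0.562730
z = (z_r − z_0)·√(n−3) = (1.393781 − 0.562730)·√34 = 0.831051 · 5.830952 = 4.846

4.846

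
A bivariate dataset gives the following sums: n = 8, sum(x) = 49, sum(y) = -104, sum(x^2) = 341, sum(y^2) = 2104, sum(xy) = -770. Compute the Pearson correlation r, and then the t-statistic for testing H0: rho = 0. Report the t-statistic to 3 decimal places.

-2.852

Numerator: nΣxy − (Σx)(Σy) = 8·(-770) − (49)(-104) = -1064
Denominator: √[(nΣx²−(Σx)²)(nΣy²−(Σy)²)]
  nΣx²−(Σx)² = 8·341 − 2401 = 327;  nΣy²−(Σy)² = 8·2104 − 10816 = 6016
  √(327·6016) = √1967232 = 1402.5805
r = -1064 / 1402.5805 = -0.7586
t = r·√(n−2)/√(1−r²) = -0.7586·√6 / √(1−0.575474) = -1.858183 / 0.651557 = -2.852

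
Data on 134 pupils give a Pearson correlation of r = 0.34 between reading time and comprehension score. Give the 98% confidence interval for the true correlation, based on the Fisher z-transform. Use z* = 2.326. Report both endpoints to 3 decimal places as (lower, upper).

(0.150, 0.506)

Fisher z: z_r = atanh(r) = ½·ln((1+0.34)/(1−0.34)) = 0.354093
SE(z) = 1/√(n−3) = 1/√131 = 0.087370
98% ⇒ z* = 2.326; margin = 2.326·0.087370 = 0.203223
CI on z-scale: (0.150870, 0.557316)
Back-transform: tanh(0.150870) = 0.149736, tanh(0.557316) = 0.505983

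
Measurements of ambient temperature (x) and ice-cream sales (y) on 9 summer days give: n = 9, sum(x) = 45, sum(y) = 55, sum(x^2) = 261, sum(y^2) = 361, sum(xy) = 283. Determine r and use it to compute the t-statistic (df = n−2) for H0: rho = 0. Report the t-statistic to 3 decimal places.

S_xy = nΣxy − ΣxΣy = 9·283 − 45·55 = 2547 − 2475 = 72
S_xx = nΣx² − (Σx)² = 9·261 − 45² = 2349 − 2025 = 324
S_yy = nΣy² − (Σy)² = 9·361 − 55² = 3249 − 3025 = 224
r = S_xy / √(S_xx·S_yy) = 72 / √(324·224) = 72 / √72576 = 72 / 269.3993 = 0.2673
t = r·√(n−2)/√(1−r²) = 0.2673·√7 / √(1−0.071449) = 0.707209 / 0.963614 = 0.734

0.734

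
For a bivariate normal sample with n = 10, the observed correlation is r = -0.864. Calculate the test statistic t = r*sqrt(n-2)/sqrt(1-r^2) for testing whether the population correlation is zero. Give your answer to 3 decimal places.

-4.854

t = r·√(n−2) / √(1−r²) with r = -0.864, n = 10
  = -0.864·√8 / √(1 − 0.746496)
  = -0.864·2.828427 / 0.503492
  = -2.443761 / 0.503492 = -4.854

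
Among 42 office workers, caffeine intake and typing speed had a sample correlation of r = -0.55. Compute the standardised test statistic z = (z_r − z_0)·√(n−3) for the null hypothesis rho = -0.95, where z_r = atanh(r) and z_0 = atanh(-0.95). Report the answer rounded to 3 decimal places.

7.578

Fisher z: atanh(-0.55) = -0.618381, atanh(-0.95) = -1.831781
z = (z_r − z_0)·√(n−3) = (-0.618381 − (-1.831781))·√39 = 1.213400 · 6.244998 = 7.578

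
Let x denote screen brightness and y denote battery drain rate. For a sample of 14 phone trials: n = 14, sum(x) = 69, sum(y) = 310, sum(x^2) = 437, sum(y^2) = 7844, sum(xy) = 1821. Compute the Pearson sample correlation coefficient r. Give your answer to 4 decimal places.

S_xy = nΣxy − ΣxΣy = 14·1821 − 69·310 = 25494 − 21390 = 4104
S_xx = nΣx² − (Σx)² = 14·437 − 69² = 6118 − 4761 = 1357
S_yy = nΣy² − (Σy)² = 14·7844 − 310² = 109816 − 96100 = 13716
r = S_xy / √(S_xx·S_yy) = 4104 / √(1357·13716) = 4104 / √18612612 = 4104 / 4314.2337 = 0.9513

0.9513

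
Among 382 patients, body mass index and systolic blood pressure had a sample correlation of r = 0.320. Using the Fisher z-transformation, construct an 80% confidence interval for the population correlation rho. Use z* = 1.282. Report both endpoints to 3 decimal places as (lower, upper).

(0.260, 0.378)

Fisher z: z_r = atanh(r) = ½·ln((1+0.320)/(1−0.320)) = 0.331647
SE(z) = 1/√(n−3) = 1/√379 = 0.051367
80% ⇒ z* = 1.282; margin = 1.282·0.051367 = 0.065852
CI on z-scale: (0.265795, 0.397499)
Back-transform: tanh(0.265795) = 0.259708, tanh(0.397499) = 0.377807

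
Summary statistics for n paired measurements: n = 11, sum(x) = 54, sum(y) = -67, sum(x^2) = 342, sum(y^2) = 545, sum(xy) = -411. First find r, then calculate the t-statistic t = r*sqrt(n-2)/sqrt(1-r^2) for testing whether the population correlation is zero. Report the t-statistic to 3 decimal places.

Numerator: nΣxy − (Σx)(Σy) = 11·(-411) − (54)(-67) = -903
Denominator: √[(nΣx²−(Σx)²)(nΣy²−(Σy)²)]
  nΣx²−(Σx)² = 11·342 − 2916 = 846;  nΣy²−(Σy)² = 11·545 − 4489 = 1506
  √(846·1506) = √1274076 = 1128.7498
r = -903 / 1128.7498 = -0.8000
t = r·√(n−2)/√(1−r²) = -0.8000·√9 / √(1−0.640000) = -2.400000 / 0.600000 = -4.000

-4.000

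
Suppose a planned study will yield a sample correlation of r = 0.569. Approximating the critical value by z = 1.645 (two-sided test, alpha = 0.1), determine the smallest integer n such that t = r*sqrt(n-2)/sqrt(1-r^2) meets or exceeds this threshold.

r√(n−2)/√(1−r²) ≥ 1.645  ⇔  n−2 ≥ (1.645)²·(1−r²)/r²
(1−r²)/r² = (1−0.323761)/0.323761 = 2.0887
n ≥ 2 + 2.706025·2.0887 = 2 + 5.6521 = 7.6521
⌈7.6521⌉ = 8

8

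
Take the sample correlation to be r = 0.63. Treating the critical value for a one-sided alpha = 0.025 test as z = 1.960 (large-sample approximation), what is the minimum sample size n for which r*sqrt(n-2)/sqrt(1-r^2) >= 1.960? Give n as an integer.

Need r·√(n−2)/√(1−r²) ≥ 1.960
√(n−2) ≥ 1.960·√(1−0.3969) / 0.63 = 1.960·0.776595 / 0.63 = 2.4161
n−2 ≥ 5.8375  ⇒  n ≥ 7.8375
Smallest integer n = 8

8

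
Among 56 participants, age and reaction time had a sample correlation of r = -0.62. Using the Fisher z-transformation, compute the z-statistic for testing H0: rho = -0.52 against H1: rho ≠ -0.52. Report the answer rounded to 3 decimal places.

-1.082

Fisher z: atanh(-0.62) = -0.725005, atanh(-0.52) = -0.576340
z = (z_r − z_0)·√(n−3) = (-0.725005 − (-0.576340))·√53 = -0.148665 · 7.280110 = -1.082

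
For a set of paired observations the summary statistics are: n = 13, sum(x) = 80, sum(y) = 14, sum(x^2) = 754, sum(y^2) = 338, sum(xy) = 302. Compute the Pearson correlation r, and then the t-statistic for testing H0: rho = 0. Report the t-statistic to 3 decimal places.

Numerator: nΣxy − (Σx)(Σy) = 13·302 − (80)(14) = 2806
Denominator: √[(nΣx²−(Σx)²)(nΣy²−(Σy)²)]
  nΣx²−(Σx)² = 13·754 − 6400 = 3402;  nΣy²−(Σy)² = 13·338 − 196 = 4198
  √(3402·4198) = √14281596 = 3779.0999
r = 2806 / 3779.0999 = 0.7425
t = r·√(n−2)/√(1−r²) = 0.7425·√11 / √(1−0.551306) = 2.462594 / 0.669846 = 3.676

3.676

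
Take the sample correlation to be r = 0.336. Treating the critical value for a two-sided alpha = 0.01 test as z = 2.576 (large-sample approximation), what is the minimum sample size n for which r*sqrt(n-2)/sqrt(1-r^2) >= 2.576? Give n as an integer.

55

Need r·√(n−2)/√(1−r²) ≥ 2.576
√(n−2) ≥ 2.576·√(1−0.112896) / 0.336 = 2.576·0.941862 / 0.336 = 7.2209
n−2 ≥ 52.1414  ⇒  n ≥ 54.1414
Smallest integer n = 55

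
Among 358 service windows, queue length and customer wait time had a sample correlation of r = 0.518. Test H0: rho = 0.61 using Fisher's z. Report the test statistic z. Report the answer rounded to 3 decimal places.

-2.550

Fisher z: atanh(0.518) = 0.573602, atanh(0.61) = 0.708921
z = (z_r − z_0)·√(n−3) = (0.573602 − 0.708921)·√355 = -0.135319 · 18.841444 = -2.550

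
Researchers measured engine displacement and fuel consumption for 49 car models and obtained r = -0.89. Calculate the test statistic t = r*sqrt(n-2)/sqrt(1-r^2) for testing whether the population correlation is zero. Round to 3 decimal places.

-13.382

1 − r² = 1 − 0.7921 = 0.2079;  √(1−r²) = 0.455961
√(n−2) = √47 = 6.855655
t = r·√(n−2)/√(1−r²) = -0.89 · 6.855655 / 0.455961 = -13.382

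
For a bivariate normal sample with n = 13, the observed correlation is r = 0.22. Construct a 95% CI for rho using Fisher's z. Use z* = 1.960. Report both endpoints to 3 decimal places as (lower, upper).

Fisher z: z_r = atanh(r) = ½·ln((1+0.22)/(1−0.22)) = 0.223656
SE(z) = 1/√(n−3) = 1/√10 = 0.316228
95% ⇒ z* = 1.960; margin = 1.960·0.316228 = 0.619807
CI on z-scale: (-0.396151, 0.843463)
Back-transform: tanh(-0.396151) = -0.376651, tanh(0.843463) = 0.687639

(-0.377, 0.688)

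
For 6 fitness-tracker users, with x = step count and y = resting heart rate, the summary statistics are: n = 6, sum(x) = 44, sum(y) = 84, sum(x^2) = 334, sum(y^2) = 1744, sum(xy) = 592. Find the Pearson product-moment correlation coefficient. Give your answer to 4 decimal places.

-0.2991

Numerator: nΣxy − (Σx)(Σy) = 6·592 − (44)(84) = -144
Denominator: √[(nΣx²−(Σx)²)(nΣy²−(Σy)²)]
  nΣx²−(Σx)² = 6·334 − 1936 = 68;  nΣy²−(Σy)² = 6·1744 − 7056 = 3408
  √(68·3408) = √231744 = 481.3980
r = -144 / 481.3980 = -0.2991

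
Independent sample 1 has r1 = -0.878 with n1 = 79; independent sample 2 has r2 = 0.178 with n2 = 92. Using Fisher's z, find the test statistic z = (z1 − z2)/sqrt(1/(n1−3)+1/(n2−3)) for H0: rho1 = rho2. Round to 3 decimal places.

z1 = atanh(-0.878) = -1.366971,  z2 = atanh(0.178) = 0.179916
SE = √(1/(n1−3) + 1/(n2−3)) = √(1/76 + 1/89) = √(0.0131579 + 0.0112360) = √0.0243939 = 0.156185
z = (z1 − z2)/SE = (-1.366971 − 0.179916) / 0.156185 = -1.546887 / 0.156185 = -9.904

-9.904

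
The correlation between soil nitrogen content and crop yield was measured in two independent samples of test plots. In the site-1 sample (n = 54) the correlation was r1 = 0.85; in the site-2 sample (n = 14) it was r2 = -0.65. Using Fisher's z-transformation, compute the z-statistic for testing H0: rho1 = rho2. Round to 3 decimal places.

z1 = atanh(0.85) = 1.256153,  z2 = atanh(-0.65) = -0.775299
SE = √(1/(n1−3) + 1/(n2−3)) = √(1/51 + 1/11) = √(0.0196078 + 0.0909091) = √0.1105169 = 0.332441
z = (z1 − z2)/SE = (1.256153 − (-0.775299)) / 0.332441 = 2.031452 / 0.332441 = 6.111

6.111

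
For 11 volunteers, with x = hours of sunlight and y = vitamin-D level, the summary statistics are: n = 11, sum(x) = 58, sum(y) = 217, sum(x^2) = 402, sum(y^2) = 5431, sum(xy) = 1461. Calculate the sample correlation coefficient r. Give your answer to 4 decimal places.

0.9525

Numerator: nΣxy − (Σx)(Σy) = 11·1461 − (58)(217) = 3485
Denominator: √[(nΣx²−(Σx)²)(nΣy²−(Σy)²)]
  nΣx²−(Σx)² = 11·402 − 3364 = 1058;  nΣy²−(Σy)² = 11·5431 − 47089 = 12652
  √(1058·12652) = √13385816 = 3658.6631
r = 3485 / 3658.6631 = 0.9525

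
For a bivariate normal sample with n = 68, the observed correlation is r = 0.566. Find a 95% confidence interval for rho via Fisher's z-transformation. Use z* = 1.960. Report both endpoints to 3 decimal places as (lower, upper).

(0.379, 0.709)

z_r = atanh(0.566) = 0.641618;  SE = 1/√(n−3) = 1/√65 = 0.124035
z-limits: 0.641618 ± 1.960·0.124035 = 0.641618 ± 0.243109 = [0.398509, 0.884727]
ρ-limits: (tanh 0.398509, tanh 0.884727) = (0.379, 0.709)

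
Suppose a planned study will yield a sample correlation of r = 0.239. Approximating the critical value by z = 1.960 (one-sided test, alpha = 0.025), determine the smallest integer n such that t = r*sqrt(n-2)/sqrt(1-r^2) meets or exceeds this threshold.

66

Need r·√(n−2)/√(1−r²) ≥ 1.960
√(n−2) ≥ 1.960·√(1−0.057121) / 0.239 = 1.960·0.971020 / 0.239 = 7.9632
n−2 ≥ 63.4126  ⇒  n ≥ 65.4126
Smallest integer n = 66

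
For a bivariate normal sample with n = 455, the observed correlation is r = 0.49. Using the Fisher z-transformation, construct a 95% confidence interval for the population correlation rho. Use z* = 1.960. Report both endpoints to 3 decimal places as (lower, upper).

Fisher z: z_r = atanh(r) = ½·ln((1+0.49)/(1−0.49)) = 0.536060
SE(z) = 1/√(n−3) = 1/√452 = 0.047036
95% ⇒ z* = 1.960; margin = 1.960·0.047036 = 0.092191
CI on z-scale: (0.443869, 0.628251)
Back-transform: tanh(0.443869) = 0.416846, tanh(0.628251) = 0.556847

(0.417, 0.557)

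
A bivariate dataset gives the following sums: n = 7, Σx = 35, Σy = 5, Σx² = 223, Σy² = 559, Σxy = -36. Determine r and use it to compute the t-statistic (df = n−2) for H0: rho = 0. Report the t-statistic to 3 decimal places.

-0.901

S_xy = nΣxy − ΣxΣy = 7·(-36) − 35·5 = -252 − 175 = -427
S_xx = nΣx² − (Σx)² = 7·223 − 35² = 1561 − 1225 = 336
S_yy = nΣy² − (Σy)² = 7·559 − 5² = 3913 − 25 = 3888
r = S_xy / √(S_xx·S_yy) = -427 / √(336·3888) = -427 / √1306368 = -427 / 1142.9646 = -0.3736
t = r·√(n−2)/√(1−r²) = -0.3736·√5 / √(1−0.139577) = -0.835395 / 0.927590 = -0.901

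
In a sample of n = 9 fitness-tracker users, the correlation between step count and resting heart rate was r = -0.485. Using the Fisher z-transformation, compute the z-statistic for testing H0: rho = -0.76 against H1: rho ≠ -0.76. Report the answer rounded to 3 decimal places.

Fisher z: atanh(-0.485) = -0.529502, atanh(-0.76) = -0.996215
z = (z_r − z_0)·√(n−3) = (-0.529502 − (-0.996215))·√6 = 0.466713 · 2.449490 = 1.143

1.143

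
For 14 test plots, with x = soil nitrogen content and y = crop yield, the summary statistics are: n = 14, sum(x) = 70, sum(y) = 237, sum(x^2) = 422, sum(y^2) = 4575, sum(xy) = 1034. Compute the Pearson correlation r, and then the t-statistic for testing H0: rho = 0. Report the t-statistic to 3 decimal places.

-3.928

Numerator: nΣxy − (Σx)(Σy) = 14·1034 − (70)(237) = -2114
Denominator: √[(nΣx²−(Σx)²)(nΣy²−(Σy)²)]
  nΣx²−(Σx)² = 14·422 − 4900 = 1008;  nΣy²−(Σy)² = 14·4575 − 56169 = 7881
  √(1008·7881) = √7944048 = 2818.5188
r = -2114 / 2818.5188 = -0.7500
t = r·√(n−2)/√(1−r²) = -0.7500·√12 / √(1−0.562500) = -2.598076 / 0.661438 = -3.928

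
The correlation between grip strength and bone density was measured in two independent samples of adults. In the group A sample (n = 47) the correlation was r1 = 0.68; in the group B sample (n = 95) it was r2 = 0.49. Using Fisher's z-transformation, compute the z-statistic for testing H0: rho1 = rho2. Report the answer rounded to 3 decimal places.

1.599

z1 = atanh(0.68) = 0.829114,  z2 = atanh(0.49) = 0.536060
SE = √(1/(n1−3) + 1/(n2−3)) = √(1/44 + 1/92) = √(0.0227273 + 0.0108696) = √0.0335969 = 0.183295
z = (z1 − z2)/SE = (0.829114 − 0.536060) / 0.183295 = 0.293054 / 0.183295 = 1.599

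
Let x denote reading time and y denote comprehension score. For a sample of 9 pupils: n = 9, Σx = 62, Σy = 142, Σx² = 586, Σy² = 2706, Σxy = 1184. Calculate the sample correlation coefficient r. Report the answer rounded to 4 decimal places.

0.7566

Numerator: nΣxy − (Σx)(Σy) = 9·1184 − (62)(142) = 1852
Denominator: √[(nΣx²−(Σx)²)(nΣy²−(Σy)²)]
  nΣx²−(Σx)² = 9·586 − 3844 = 1430;  nΣy²−(Σy)² = 9·2706 − 20164 = 4190
  √(1430·4190) = √5991700 = 2447.7949
r = 1852 / 2447.7949 = 0.7566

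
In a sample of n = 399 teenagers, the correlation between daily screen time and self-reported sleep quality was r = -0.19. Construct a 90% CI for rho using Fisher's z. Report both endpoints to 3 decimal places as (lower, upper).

(-0.268, -0.109)

z_r = atanh(-0.19) = -0.192337;  SE = 1/√(n−3) = 1/√396 = 0.050252
z-limits: -0.192337 ± 1.645·0.050252 = -0.192337 ± 0.082665 = [-0.275002, -0.109672]
ρ-limits: (tanh -0.275002, tanh -0.109672) = (-0.268, -0.109)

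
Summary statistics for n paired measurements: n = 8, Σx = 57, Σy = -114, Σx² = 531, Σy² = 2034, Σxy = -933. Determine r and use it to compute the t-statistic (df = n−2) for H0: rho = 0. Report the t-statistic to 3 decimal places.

Numerator: nΣxy − (Σx)(Σy) = 8·(-933) − (57)(-114) = -966
Denominator: √[(nΣx²−(Σx)²)(nΣy²−(Σy)²)]
  nΣx²−(Σx)² = 8·531 − 3249 = 999;  nΣy²−(Σy)² = 8·2034 − 12996 = 3276
  √(999·3276) = √3272724 = 1809.0672
r = -966 / 1809.0672 = -0.5340
t = r·√(n−2)/√(1−r²) = -0.5340·√6 / √(1−0.285156) = -1.308028 / 0.845484 = -1.547

-1.547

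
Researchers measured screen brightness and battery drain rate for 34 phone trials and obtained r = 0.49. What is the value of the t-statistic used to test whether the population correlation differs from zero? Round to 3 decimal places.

3.180

t = r·√(n−2) / √(1−r²) with r = 0.49, n = 34
  = 0.49·√32 / √(1 − 0.2401)
  = 0.49·5.656854 / 0.871722
  = 2.771858 / 0.871722 = 3.180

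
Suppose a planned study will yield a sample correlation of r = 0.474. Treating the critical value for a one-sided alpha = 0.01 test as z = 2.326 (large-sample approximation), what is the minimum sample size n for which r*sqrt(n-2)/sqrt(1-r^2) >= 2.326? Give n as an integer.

r√(n−2)/√(1−r²) ≥ 2.326  ⇔  n−2 ≥ (2.326)²·(1−r²)/r²
(1−r²)/r² = (1−0.224676)/0.224676 = 3.4509
n ≥ 2 + 5.410276·3.4509 = 2 + 18.6703 = 20.6703
⌈20.6703⌉ = 21

21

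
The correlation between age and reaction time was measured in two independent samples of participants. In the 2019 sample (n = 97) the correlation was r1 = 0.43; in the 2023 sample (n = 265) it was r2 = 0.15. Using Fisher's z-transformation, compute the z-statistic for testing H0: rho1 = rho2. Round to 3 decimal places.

Fisher z-transforms: z1 = atanh(0.43) = 0.459897, z2 = atanh(0.15) = 0.151140; difference d = 0.308757
Var(d) = 1/94 + 1/262 = 0.0106383 + 0.0038168 = 0.0144551
z = d/√Var(d) = 0.308757 / √0.0144551 = 0.308757 / 0.120229 = 2.568

2.568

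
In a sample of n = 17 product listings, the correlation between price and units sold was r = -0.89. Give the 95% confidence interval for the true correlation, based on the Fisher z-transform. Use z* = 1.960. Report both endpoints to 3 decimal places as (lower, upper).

(-0.960, -0.715)

z_r = atanh(-0.89) = -1.421926;  SE = 1/√(n−3) = 1/√14 = 0.267261
z-limits: -1.421926 ± 1.960·0.267261 = -1.421926 ± 0.523832 = [-1.945758, -0.898094]
ρ-limits: (tanh -1.945758, tanh -0.898094) = (-0.960, -0.715)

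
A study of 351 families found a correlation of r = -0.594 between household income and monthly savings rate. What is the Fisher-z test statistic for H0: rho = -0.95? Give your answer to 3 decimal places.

21.415

z_r = atanh(-0.594) = -0.683824,  z_0 = atanh(-0.95) = -1.831781
SE = 1/√(n−3) = 1/√348 = 0.053606
z = (z_r − z_0)/SE = (-0.683824 − (-1.831781)) / 0.053606 = 1.147957 / 0.053606 = 21.415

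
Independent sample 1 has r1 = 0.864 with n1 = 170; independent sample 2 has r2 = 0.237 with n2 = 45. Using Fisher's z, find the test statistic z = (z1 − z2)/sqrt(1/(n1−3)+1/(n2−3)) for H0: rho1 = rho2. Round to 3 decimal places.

6.183

z1 = atanh(0.864) = 1.308913,  z2 = atanh(0.237) = 0.241593
SE = √(1/(n1−3) + 1/(n2−3)) = √(1/167 + 1/42) = √(0.0059880 + 0.0238095) = √0.0297975 = 0.172620
z = (z1 − z2)/SE = (1.308913 − 0.241593) / 0.172620 = 1.067320 / 0.172620 = 6.183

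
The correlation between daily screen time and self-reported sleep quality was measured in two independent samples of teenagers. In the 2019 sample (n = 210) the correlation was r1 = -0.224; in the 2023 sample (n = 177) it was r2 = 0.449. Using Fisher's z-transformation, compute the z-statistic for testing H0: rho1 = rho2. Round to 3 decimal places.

-6.916

z1 = atanh(-0.224) = -0.227863,  z2 = atanh(0.449) = 0.483447
SE = √(1/(n1−3) + 1/(n2−3)) = √(1/207 + 1/174) = √(0.0048309 + 0.0057471) = √0.0105780 = 0.102849
z = (z1 − z2)/SE = (-0.227863 − 0.483447) / 0.102849 = -0.711310 / 0.102849 = -6.916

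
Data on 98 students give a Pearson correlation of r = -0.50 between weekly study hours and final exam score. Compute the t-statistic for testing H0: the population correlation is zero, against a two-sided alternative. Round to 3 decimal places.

-5.657

1 − r² = 1 − 0.2500 = 0.7500;  √(1−r²) = 0.866025
√(n−2) = √96 = 9.797959
t = r·√(n−2)/√(1−r²) = -0.50 · 9.797959 / 0.866025 = -5.657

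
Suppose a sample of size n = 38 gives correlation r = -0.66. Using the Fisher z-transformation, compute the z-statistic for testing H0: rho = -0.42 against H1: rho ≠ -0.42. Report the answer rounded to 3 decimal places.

-2.042

Fisher z: atanh(-0.66) = -0.792814, atanh(-0.42) = -0.447692
z = (z_r − z_0)·√(n−3) = (-0.792814 − (-0.447692))·√35 = -0.345122 · 5.916080 = -2.042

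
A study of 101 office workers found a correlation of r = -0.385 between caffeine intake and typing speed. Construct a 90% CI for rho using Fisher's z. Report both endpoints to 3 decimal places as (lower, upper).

z_r = atanh(-0.385) = -0.405917;  SE = 1/√(n−3) = 1/√98 = 0.101015
z-limits: -0.405917 ± 1.645·0.101015 = -0.405917 ± 0.166170 = [-0.572087, -0.239747]
ρ-limits: (tanh -0.572087, tanh -0.239747) = (-0.517, -0.235)

(-0.517, -0.235)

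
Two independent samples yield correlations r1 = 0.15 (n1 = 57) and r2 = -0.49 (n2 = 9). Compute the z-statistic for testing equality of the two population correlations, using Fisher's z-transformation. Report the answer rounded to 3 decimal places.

Fisher z-transforms: z1 = atanh(0.15) = 0.151140, z2 = atanh(-0.49) = -0.536060; difference d = 0.687200
Var(d) = 1/54 + 1/6 = 0.0185185 + 0.1666667 = 0.1851852
z = d/√Var(d) = 0.687200 / √0.1851852 = 0.687200 / 0.430332 = 1.597

1.597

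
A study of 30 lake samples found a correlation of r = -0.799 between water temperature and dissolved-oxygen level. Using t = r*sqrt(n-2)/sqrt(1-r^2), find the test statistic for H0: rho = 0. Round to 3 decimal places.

1 − r² = 1 − 0.638401 = 0.361599;  √(1−r²) = 0.601331
√(n−2) = √28 = 5.291503
t = r·√(n−2)/√(1−r²) = -0.799 · 5.291503 / 0.601331 = -7.031

-7.031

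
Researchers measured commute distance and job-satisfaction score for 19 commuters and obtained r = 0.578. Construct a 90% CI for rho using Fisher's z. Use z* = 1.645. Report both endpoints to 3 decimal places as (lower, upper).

z_r = atanh(0.578) = 0.659454;  SE = 1/√(n−3) = 1/√16 = 0.250000
z-limits: 0.659454 ± 1.645·0.250000 = 0.659454 ± 0.411250 = [0.248204, 1.070704]
ρ-limits: (tanh 0.248204, tanh 1.070704) = (0.243, 0.790)

(0.243, 0.790)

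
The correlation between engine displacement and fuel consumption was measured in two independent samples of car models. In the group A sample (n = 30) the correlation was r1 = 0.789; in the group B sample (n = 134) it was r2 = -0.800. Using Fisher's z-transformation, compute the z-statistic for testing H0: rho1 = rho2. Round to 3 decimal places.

z1 = atanh(0.789) = 1.068777,  z2 = atanh(-0.800) = -1.098612
SE = √(1/(n1−3) + 1/(n2−3)) = √(1/27 + 1/131) = √(0.0370370 + 0.0076336) = √0.0446706 = 0.211354
z = (z1 − z2)/SE = (1.068777 − (-1.098612)) / 0.211354 = 2.167389 / 0.211354 = 10.255

10.255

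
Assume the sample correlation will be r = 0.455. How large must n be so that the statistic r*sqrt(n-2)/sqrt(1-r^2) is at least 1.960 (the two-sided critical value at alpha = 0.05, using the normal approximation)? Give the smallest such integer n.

17

r√(n−2)/√(1−r²) ≥ 1.960  ⇔  n−2 ≥ (1.960)²·(1−r²)/r²
(1−r²)/r² = (1−0.207025)/0.207025 = 3.8303
n ≥ 2 + 3.8416·3.8303 = 2 + 14.7145 = 16.7145
⌈16.7145⌉ = 17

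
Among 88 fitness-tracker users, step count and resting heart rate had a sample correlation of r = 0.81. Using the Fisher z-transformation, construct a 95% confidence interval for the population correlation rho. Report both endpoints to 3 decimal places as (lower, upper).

(0.723, 0.872)

z_r = atanh(0.81) = 1.127029;  SE = 1/√(n−3) = 1/√85 = 0.108465
z-limits: 1.127029 ± 1.960·0.108465 = 1.127029 ± 0.212591 = [0.914438, 1.339620]
ρ-limits: (tanh 0.914438, tanh 1.339620) = (0.723, 0.872)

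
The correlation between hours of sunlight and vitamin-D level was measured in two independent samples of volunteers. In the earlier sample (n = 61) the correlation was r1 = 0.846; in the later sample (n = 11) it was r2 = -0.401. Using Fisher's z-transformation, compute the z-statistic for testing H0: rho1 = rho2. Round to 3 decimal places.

Fisher z-transforms: z1 = atanh(0.846) = 1.241912, z2 = atanh(-0.401) = -0.424840; difference d = 1.666752
Var(d) = 1/58 + 1/8 = 0.0172414 + 0.1250000 = 0.1422414
z = d/√Var(d) = 1.666752 / √0.1422414 = 1.666752 / 0.377149 = 4.419

4.419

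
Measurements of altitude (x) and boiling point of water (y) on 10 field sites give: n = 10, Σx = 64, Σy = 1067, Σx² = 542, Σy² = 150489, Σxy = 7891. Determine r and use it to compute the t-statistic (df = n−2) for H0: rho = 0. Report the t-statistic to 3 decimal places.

1.557

Numerator: nΣxy − (Σx)(Σy) = 10·7891 − (64)(1067) = 10622
Denominator: √[(nΣx²−(Σx)²)(nΣy²−(Σy)²)]
  nΣx²−(Σx)² = 10·542 − 4096 = 1324;  nΣy²−(Σy)² = 10·150489 − 1138489 = 366401
  √(1324·366401) = √485114924 = 22025.3246
r = 10622 / 22025.3246 = 0.4823
t = r·√(n−2)/√(1−r²) = 0.4823·√8 / √(1−0.232613) = 1.364150 / 0.876006 = 1.557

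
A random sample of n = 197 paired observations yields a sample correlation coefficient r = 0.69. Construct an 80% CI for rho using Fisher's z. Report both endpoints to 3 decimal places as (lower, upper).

z_r = atanh(0.69) = 0.847956;  SE = 1/√(n−3) = 1/√194 = 0.071796
z-limits: 0.847956 ± 1.282·0.071796 = 0.847956 ± 0.092042 = [0.755914, 0.939998]
ρ-limits: (tanh 0.755914, tanh 0.939998) = (0.639, 0.735)

(0.639, 0.735)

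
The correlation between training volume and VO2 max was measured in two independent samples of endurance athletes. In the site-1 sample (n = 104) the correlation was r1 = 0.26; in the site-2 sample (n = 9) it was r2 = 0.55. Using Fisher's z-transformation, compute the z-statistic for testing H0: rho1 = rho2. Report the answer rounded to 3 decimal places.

-0.838

Fisher z-transforms: z1 = atanh(0.26) = 0.266108, z2 = atanh(0.55) = 0.618381; difference d = -0.352273
Var(d) = 1/101 + 1/6 = 0.0099010 + 0.1666667 = 0.1765677
z = d/√Var(d) = -0.352273 / √0.1765677 = -0.352273 / 0.420200 = -0.838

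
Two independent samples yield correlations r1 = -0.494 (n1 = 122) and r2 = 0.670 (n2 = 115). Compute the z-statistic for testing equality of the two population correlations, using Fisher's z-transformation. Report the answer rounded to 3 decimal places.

-10.270

Fisher z-transforms: z1 = atanh(-0.494) = -0.541338, z2 = atanh(0.670) = 0.810743; difference d = -1.352081
Var(d) = 1/119 + 1/112 = 0.0084034 + 0.0089286 = 0.0173320
z = d/√Var(d) = -1.352081 / √0.0173320 = -1.352081 / 0.131651 = -10.270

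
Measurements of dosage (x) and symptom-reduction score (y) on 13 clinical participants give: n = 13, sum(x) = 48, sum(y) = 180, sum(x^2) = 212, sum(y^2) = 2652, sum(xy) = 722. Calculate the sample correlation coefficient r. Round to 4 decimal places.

0.7701

Numerator: nΣxy − (Σx)(Σy) = 13·722 − (48)(180) = 746
Denominator: √[(nΣx²−(Σx)²)(nΣy²−(Σy)²)]
  nΣx²−(Σx)² = 13·212 − 2304 = 452;  nΣy²−(Σy)² = 13·2652 − 32400 = 2076
  √(452·2076) = √938352 = 968.6857
r = 746 / 968.6857 = 0.7701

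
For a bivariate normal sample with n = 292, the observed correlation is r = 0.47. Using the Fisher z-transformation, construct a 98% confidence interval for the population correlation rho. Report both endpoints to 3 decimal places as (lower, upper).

(0.357, 0.570)

Fisher z: z_r = atanh(r) = ½·ln((1+0.47)/(1−0.47)) = 0.510070
SE(z) = 1/√(n−3) = 1/√289 = 0.058824
98% ⇒ z* = 2.326; margin = 2.326·0.058824 = 0.136825
CI on z-scale: (0.373245, 0.646895)
Back-transform: tanh(0.373245) = 0.356827, tanh(0.646895) = 0.569576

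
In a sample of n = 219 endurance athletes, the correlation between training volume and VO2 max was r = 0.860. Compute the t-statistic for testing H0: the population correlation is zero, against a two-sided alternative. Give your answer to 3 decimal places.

1 − r² = 1 − 0.739600 = 0.260400;  √(1−r²) = 0.510294
√(n−2) = √217 = 14.730920
t = r·√(n−2)/√(1−r²) = 0.860 · 14.730920 / 0.510294 = 24.826

24.826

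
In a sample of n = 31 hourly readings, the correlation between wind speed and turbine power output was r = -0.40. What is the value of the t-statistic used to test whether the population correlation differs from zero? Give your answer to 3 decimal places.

-2.350

1 − r² = 1 − 0.1600 = 0.8400;  √(1−r²) = 0.916515
√(n−2) = √29 = 5.385165
t = r·√(n−2)/√(1−r²) = -0.40 · 5.385165 / 0.916515 = -2.350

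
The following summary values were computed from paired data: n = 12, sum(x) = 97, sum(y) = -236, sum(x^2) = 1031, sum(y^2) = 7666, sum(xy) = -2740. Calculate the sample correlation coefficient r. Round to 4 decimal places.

-0.9631

Numerator: nΣxy − (Σx)(Σy) = 12·(-2740) − (97)(-236) = -9988
Denominator: √[(nΣx²−(Σx)²)(nΣy²−(Σy)²)]
  nΣx²−(Σx)² = 12·1031 − 9409 = 2963;  nΣy²−(Σy)² = 12·7666 − 55696 = 36296
  √(2963·36296) = √107545048 = 10370.3929
r = -9988 / 10370.3929 = -0.9631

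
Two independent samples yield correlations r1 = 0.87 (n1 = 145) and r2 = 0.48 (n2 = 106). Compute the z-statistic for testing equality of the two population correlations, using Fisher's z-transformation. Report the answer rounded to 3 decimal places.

z1 = atanh(0.87) = 1.333080,  z2 = atanh(0.48) = 0.522984
SE = √(1/(n1−3) + 1/(n2−3)) = √(1/142 + 1/103) = √(0.0070423 + 0.0097087) = √0.0167510 = 0.129426
z = (z1 − z2)/SE = (1.333080 − 0.522984) / 0.129426 = 0.810096 / 0.129426 = 6.259

6.259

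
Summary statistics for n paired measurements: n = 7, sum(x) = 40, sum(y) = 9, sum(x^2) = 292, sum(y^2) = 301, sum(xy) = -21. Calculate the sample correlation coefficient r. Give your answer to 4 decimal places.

-0.5346

Numerator: nΣxy − (Σx)(Σy) = 7·(-21) − (40)(9) = -507
Denominator: √[(nΣx²−(Σx)²)(nΣy²−(Σy)²)]
  nΣx²−(Σx)² = 7·292 − 1600 = 444;  nΣy²−(Σy)² = 7·301 − 81 = 2026
  √(444·2026) = √899544 = 948.4429
r = -507 / 948.4429 = -0.5346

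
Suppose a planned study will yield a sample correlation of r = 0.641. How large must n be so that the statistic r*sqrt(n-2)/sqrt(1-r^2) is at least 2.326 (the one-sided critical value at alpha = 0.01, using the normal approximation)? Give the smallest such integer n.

Need r·√(n−2)/√(1−r²) ≥ 2.326
√(n−2) ≥ 2.326·√(1−0.410881) / 0.641 = 2.326·0.767541 / 0.641 = 2.7852
n−2 ≥ 7.7573  ⇒  n ≥ 9.7573
Smallest integer n = 10

10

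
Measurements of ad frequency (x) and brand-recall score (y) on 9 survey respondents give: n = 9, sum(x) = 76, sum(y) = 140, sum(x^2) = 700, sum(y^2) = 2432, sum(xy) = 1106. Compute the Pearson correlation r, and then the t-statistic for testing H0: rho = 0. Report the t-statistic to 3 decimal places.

-2.127

S_xy = nΣxy − ΣxΣy = 9·1106 − 76·140 = 9954 − 10640 = -686
S_xx = nΣx² − (Σx)² = 9·700 − 76² = 6300 − 5776 = 524
S_yy = nΣy² − (Σy)² = 9·2432 − 140² = 21888 − 19600 = 2288
r = S_xy / √(S_xx·S_yy) = -686 / √(524·2288) = -686 / √1198912 = -686 / 1094.9484 = -0.6265
t = r·√(n−2)/√(1−r²) = -0.6265·√7 / √(1−0.392502) = -1.657563 / 0.779422 = -2.127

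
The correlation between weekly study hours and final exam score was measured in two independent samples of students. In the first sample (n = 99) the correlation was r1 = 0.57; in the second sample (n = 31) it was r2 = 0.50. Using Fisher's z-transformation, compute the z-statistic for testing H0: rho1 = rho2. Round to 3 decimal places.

z1 = atanh(0.57) = 0.647523,  z2 = atanh(0.50) = 0.549306
SE = √(1/(n1−3) + 1/(n2−3)) = √(1/96 + 1/28) = √(0.0104167 + 0.0357143) = √0.0461310 = 0.214781
z = (z1 − z2)/SE = (0.647523 − 0.549306) / 0.214781 = 0.098217 / 0.214781 = 0.457

0.457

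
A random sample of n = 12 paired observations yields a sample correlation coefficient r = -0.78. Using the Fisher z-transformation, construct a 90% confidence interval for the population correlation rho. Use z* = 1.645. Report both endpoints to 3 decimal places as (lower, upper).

(-0.921, -0.460)

z_r = atanh(-0.78) = -1.045371;  SE = 1/√(n−3) = 1/√9 = 0.333333
z-limits: -1.045371 ± 1.645·0.333333 = -1.045371 ± 0.548333 = [-1.593704, -0.497038]
ρ-limits: (tanh -1.593704, tanh -0.497038) = (-0.921, -0.460)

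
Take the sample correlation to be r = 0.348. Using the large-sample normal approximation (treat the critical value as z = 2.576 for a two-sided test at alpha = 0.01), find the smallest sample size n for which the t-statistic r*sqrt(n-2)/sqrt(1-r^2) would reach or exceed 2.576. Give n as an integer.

Need r·√(n−2)/√(1−r²) ≥ 2.576
√(n−2) ≥ 2.576·√(1−0.121104) / 0.348 = 2.576·0.937495 / 0.348 = 6.9396
n−2 ≥ 48.1580  ⇒  n ≥ 50.1580
Smallest integer n = 51

51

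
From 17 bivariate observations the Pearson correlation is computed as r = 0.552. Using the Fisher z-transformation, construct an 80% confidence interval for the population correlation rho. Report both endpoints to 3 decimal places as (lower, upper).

z_r = atanh(0.552) = 0.621253;  SE = 1/√(n−3) = 1/√14 = 0.267261
z-limits: 0.621253 ± 1.282·0.267261 = 0.621253 ± 0.342629 = [0.278624, 0.963882]
ρ-limits: (tanh 0.278624, tanh 0.963882) = (0.272, 0.746)

(0.272, 0.746)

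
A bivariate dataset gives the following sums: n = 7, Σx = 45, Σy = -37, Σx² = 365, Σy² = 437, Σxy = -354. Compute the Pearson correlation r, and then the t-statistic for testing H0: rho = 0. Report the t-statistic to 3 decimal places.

Numerator: nΣxy − (Σx)(Σy) = 7·(-354) − (45)(-37) = -813
Denominator: √[(nΣx²−(Σx)²)(nΣy²−(Σy)²)]
  nΣx²−(Σx)² = 7·365 − 2025 = 530;  nΣy²−(Σy)² = 7·437 − 1369 = 1690
  √(530·1690) = √895700 = 946.4143
r = -813 / 946.4143 = -0.8590
t = r·√(n−2)/√(1−r²) = -0.8590·√5 / √(1−0.737881) = -1.920782 / 0.511976 = -3.752

-3.752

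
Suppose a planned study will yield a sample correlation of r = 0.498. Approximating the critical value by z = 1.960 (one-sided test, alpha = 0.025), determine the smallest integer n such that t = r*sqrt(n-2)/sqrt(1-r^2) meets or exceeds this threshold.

Need r·√(n−2)/√(1−r²) ≥ 1.960
√(n−2) ≥ 1.960·√(1−0.248004) / 0.498 = 1.960·0.867177 / 0.498 = 3.4130
n−2 ≥ 11.6486  ⇒  n ≥ 13.6486
Smallest integer n = 14

14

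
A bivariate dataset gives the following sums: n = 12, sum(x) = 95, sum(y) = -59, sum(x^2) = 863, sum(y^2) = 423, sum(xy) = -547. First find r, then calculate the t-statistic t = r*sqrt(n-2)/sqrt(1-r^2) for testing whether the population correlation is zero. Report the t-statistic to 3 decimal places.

S_xy = nΣxy − ΣxΣy = 12·(-547) − 95·(-59) = -6564 − (-5605) = -959
S_xx = nΣx² − (Σx)² = 12·863 − 95² = 10356 − 9025 = 1331
S_yy = nΣy² − (Σy)² = 12·423 − (-59)² = 5076 − 3481 = 1595
r = S_xy / √(S_xx·S_yy) = -959 / √(1331·1595) = -959 / √2122945 = -959 / 1457.0329 = -0.6582
t = r·√(n−2)/√(1−r²) = -0.6582·√10 / √(1−0.433227) = -2.081411 / 0.752843 = -2.765

-2.765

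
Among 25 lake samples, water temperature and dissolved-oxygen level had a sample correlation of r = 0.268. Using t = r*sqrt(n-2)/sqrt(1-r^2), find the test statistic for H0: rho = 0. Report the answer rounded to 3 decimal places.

1.334

t = r·√(n−2) / √(1−r²) with r = 0.268, n = 25
  = 0.268·√23 / √(1 − 0.071824)
  = 0.268·4.795832 / 0.963419
  = 1.285283 / 0.963419 = 1.334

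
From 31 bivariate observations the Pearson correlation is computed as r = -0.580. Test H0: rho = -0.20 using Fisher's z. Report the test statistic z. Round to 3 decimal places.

z_r = atanh(-0.580) = -0.662463,  z_0 = atanh(-0.20) = -0.202733
SE = 1/√(n−3) = 1/√28 = 0.188982
z = (z_r − z_0)/SE = (-0.662463 − (-0.202733)) / 0.188982 = -0.459730 / 0.188982 = -2.433

-2.433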